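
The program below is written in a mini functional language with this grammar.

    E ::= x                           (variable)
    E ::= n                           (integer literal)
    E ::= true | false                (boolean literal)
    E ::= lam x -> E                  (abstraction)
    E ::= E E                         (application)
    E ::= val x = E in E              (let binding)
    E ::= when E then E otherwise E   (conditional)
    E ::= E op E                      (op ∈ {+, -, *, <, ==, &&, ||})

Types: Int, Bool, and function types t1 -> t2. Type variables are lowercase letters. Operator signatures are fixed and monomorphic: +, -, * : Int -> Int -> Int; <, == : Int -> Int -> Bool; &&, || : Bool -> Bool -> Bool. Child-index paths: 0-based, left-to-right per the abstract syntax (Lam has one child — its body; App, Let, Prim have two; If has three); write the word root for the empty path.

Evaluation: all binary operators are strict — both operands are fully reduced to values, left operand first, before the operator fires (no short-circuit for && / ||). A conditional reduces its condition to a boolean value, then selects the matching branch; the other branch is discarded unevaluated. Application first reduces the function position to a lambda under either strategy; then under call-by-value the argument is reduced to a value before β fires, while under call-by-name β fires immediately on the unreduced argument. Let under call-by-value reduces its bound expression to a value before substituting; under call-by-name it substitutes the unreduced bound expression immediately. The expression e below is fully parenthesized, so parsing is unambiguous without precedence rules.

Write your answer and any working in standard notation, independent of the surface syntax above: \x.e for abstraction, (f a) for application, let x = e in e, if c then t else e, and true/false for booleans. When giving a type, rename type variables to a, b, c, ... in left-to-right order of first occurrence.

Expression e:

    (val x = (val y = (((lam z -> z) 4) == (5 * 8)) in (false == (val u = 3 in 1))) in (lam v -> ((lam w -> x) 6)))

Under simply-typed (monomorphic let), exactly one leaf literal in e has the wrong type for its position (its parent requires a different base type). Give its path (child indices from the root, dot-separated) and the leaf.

Derivation:
z : a
\z._ : a -> a
  unify a -> a ~ Int -> b
  unify a ~ Int
  unify Int ~ b
_ _ : Int
  unify Int ~ Int
  unify Int ~ Int
  unify Int ~ Int
  unify Int ~ Int
let y : Bool
  unify Bool ~ Int
  FAIL: mismatch Bool ~ Int

Answer: 0.1.0 : false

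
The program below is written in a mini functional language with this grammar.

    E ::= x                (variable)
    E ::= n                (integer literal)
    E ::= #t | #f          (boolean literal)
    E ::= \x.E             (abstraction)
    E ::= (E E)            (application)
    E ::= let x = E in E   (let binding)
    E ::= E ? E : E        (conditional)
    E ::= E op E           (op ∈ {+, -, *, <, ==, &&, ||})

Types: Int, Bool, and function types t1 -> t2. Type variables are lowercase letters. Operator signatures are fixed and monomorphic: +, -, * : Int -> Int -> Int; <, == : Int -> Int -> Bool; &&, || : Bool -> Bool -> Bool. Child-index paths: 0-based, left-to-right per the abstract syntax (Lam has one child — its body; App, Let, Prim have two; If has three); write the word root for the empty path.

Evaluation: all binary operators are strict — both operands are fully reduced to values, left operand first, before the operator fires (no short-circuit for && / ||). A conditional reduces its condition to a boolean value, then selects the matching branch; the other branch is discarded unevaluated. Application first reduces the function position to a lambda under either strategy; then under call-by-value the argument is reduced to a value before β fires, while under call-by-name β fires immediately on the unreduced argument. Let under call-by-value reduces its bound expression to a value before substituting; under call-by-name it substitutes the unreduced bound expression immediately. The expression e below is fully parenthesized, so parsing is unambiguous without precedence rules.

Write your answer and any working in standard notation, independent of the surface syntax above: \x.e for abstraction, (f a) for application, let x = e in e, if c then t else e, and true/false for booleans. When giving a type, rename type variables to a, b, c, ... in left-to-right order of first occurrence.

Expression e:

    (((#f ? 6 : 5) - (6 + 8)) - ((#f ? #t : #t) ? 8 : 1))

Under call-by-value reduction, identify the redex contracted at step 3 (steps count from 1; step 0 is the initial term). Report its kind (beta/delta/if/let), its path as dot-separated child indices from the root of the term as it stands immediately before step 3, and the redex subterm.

Trace:
step 0: (((if false then 6 else 5) - (6 + 8)) - (if (if false then true else true) then 8 else 1))
step 1: [if@0.0] ((5 - (6 + 8)) - (if (if false then true else true) then 8 else 1))
step 2: [delta@0.1] ((5 - 14) - (if (if false then true else true) then 8 else 1))
step 3: [delta@0] (-9 - (if (if false then true else true) then 8 else 1))

Answer: delta at 0 : (5 - 14)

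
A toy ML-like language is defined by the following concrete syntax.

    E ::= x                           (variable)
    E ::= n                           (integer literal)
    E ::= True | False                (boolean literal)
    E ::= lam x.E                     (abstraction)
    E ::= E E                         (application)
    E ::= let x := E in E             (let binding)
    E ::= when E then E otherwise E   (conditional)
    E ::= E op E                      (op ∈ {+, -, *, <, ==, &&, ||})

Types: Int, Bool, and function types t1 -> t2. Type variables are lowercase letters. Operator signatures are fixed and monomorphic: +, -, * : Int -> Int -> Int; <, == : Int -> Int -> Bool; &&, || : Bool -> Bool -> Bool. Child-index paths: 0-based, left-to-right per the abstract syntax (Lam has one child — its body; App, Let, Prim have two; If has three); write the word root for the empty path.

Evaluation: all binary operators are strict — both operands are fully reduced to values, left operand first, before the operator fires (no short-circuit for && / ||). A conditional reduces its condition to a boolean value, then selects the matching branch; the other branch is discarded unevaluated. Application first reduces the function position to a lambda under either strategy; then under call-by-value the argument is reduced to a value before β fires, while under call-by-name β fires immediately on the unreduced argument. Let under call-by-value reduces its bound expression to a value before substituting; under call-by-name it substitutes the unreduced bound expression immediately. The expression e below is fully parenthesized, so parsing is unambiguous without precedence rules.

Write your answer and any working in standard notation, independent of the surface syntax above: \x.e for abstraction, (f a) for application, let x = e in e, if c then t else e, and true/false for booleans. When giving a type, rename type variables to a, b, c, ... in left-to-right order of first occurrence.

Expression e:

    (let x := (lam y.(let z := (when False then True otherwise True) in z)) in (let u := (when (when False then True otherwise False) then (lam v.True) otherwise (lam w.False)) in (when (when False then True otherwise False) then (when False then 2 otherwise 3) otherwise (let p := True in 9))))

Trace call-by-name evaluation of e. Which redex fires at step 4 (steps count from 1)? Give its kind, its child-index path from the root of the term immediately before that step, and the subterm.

Answer: if at root : (if false then (if false then 2 else 3) else (let p = true in 9))

Derivation:
step 0: (let x = (\y.(let z = (if false then true else true) in z)) in (let u = (if (if false then true else false) then (\v.true) else (\w.false)) in (if (if false then true else false) then (if false then 2 else 3) else (let p = true in 9))))
step 1: [let@root] (let u = (if (if false then true else false) then (\v.true) else (\w.false)) in (if (if false then true else false) then (if false then 2 else 3) else (let p = true in 9)))
step 2: [let@root] (if (if false then true else false) then (if false then 2 else 3) else (let p = true in 9))
step 3: [if@0] (if false then (if false then 2 else 3) else (let p = true in 9))
step 4: [if@root] (let p = true in 9)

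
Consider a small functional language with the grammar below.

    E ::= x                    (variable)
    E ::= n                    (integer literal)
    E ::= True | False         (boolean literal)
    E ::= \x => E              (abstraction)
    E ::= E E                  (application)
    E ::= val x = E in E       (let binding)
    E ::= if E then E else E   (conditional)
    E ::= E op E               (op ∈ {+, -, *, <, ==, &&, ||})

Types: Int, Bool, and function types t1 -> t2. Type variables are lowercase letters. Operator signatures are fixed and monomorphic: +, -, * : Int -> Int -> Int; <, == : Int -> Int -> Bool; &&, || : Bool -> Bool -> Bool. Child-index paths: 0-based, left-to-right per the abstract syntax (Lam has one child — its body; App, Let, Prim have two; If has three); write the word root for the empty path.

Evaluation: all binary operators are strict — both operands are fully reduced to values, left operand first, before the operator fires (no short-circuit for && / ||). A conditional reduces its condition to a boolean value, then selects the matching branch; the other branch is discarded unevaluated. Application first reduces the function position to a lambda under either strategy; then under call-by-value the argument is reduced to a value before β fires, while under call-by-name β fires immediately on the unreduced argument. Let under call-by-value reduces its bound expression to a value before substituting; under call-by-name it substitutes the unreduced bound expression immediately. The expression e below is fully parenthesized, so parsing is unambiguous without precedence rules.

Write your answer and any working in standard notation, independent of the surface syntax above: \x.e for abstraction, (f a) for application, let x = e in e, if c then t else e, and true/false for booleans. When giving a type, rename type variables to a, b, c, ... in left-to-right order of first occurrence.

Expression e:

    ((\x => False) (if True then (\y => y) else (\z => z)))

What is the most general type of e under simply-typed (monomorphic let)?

Trace:
\x._ : a -> Bool
  unify Bool ~ Bool
y : b
\y._ : b -> b
z : c
\z._ : c -> c
  unify b -> b ~ c -> c
  unify b ~ c
  unify c ~ c
  unify a -> Bool ~ (c -> c) -> d
  unify a ~ c -> c
  unify Bool ~ d
_ _ : Bool

Answer: Bool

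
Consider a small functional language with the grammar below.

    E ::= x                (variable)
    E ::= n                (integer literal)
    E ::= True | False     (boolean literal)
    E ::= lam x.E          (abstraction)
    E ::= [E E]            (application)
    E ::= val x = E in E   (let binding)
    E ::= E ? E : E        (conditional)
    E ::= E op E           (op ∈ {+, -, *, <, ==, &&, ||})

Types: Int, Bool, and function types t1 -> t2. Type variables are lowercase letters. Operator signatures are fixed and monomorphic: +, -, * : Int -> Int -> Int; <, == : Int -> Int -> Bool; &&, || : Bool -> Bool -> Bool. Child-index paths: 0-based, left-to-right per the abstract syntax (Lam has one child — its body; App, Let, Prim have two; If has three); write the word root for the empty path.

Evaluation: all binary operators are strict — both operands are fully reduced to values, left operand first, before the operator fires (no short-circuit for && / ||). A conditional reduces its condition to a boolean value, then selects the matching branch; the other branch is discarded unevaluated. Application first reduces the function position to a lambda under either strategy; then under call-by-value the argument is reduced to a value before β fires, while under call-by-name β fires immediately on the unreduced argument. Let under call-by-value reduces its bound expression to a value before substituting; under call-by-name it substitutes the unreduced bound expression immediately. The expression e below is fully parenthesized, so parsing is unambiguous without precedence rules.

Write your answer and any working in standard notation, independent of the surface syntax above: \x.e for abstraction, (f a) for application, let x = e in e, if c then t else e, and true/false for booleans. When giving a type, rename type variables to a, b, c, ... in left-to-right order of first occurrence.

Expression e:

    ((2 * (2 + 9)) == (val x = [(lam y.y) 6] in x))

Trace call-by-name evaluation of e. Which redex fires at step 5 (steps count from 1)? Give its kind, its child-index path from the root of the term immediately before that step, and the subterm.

Derivation:
step 0: ((2 * (2 + 9)) == (let x = ((\y.y) 6) in x))
step 1: [delta@0.1] ((2 * 11) == (let x = ((\y.y) 6) in x))
step 2: [delta@0] (22 == (let x = ((\y.y) 6) in x))
step 3: [let@1] (22 == ((\y.y) 6))
step 4: [beta@1] (22 == 6)
step 5: [delta@root] false

Answer: delta at root : (22 == 6)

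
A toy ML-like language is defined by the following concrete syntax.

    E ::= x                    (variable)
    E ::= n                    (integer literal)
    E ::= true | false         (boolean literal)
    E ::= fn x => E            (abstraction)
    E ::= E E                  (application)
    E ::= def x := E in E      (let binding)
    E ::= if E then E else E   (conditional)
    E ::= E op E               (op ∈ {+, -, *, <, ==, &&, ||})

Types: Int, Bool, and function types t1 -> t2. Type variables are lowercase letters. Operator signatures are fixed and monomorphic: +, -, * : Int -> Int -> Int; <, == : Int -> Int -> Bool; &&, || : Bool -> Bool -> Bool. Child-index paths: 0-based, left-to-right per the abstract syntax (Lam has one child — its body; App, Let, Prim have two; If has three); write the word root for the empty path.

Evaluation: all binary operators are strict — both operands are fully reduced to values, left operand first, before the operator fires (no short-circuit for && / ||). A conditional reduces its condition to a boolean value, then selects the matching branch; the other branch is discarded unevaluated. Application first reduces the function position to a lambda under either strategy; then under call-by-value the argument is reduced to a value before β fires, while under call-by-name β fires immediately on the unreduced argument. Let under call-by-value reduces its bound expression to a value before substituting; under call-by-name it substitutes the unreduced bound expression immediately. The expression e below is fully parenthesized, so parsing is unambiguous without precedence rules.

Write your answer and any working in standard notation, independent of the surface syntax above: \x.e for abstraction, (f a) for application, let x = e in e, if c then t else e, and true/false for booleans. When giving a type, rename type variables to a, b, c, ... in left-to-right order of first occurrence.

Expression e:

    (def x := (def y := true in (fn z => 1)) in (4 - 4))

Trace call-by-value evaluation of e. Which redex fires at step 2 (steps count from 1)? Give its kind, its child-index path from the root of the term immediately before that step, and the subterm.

Answer: let at root : (let x = (\z.1) in (4 - 4))

Trace:
step 0: (let x = (let y = true in (\z.1)) in (4 - 4))
step 1: [let@0] (let x = (\z.1) in (4 - 4))
step 2: [let@root] (4 - 4)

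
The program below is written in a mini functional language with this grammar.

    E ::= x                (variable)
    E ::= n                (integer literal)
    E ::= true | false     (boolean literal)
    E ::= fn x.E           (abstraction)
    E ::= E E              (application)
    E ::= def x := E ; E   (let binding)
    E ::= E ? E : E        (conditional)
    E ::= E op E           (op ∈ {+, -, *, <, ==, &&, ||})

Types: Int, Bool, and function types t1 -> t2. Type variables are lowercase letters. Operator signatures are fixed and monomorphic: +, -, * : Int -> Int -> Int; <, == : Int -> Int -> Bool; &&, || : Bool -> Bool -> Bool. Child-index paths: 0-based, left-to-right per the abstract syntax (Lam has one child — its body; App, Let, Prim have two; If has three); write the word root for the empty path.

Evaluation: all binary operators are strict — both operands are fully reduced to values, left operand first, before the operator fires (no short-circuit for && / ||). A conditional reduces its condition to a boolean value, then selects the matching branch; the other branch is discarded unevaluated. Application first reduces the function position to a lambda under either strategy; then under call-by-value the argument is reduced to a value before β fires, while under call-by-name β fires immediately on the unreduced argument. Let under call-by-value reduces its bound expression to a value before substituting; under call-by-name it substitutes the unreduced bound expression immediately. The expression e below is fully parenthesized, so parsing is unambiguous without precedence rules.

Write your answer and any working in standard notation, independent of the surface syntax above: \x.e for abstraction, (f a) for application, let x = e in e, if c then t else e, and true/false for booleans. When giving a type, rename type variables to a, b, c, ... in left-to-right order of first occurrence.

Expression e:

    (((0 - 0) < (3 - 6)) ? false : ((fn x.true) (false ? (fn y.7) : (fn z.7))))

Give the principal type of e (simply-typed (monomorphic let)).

Derivation:
  unify Int ~ Int
  unify Int ~ Int
  unify Int ~ Int
  unify Int ~ Int
  unify Int ~ Int
  unify Int ~ Int
  unify Bool ~ Bool
\x._ : a -> Bool
  unify Bool ~ Bool
\y._ : b -> Int
\z._ : c -> Int
  unify b -> Int ~ c -> Int
  unify b ~ c
  unify Int ~ Int
  unify a -> Bool ~ (c -> Int) -> d
  unify a ~ c -> Int
  unify Bool ~ d
_ _ : Bool
  unify Bool ~ Bool

Answer: Bool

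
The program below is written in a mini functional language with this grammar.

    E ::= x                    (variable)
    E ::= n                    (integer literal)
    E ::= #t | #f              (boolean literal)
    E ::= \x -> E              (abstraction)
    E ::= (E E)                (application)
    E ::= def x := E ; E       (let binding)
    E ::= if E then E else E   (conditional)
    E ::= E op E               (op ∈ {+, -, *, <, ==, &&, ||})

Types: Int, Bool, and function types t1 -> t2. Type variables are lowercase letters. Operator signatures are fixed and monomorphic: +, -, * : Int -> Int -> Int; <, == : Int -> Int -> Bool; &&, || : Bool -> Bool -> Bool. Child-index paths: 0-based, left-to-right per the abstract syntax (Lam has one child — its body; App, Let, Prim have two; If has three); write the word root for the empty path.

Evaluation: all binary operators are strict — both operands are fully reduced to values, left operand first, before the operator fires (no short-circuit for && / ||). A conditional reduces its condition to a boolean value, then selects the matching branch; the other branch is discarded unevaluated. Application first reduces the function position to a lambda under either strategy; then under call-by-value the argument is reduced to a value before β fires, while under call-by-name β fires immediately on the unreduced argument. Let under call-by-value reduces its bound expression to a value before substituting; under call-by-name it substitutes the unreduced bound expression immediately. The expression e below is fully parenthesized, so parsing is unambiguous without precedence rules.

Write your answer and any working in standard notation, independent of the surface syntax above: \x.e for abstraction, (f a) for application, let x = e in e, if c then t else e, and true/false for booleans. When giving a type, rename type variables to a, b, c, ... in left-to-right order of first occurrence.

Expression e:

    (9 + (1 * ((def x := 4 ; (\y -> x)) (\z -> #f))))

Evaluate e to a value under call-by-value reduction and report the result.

Answer: 13

Working:
step 0: (9 + (1 * ((let x = 4 in (\y.x)) (\z.false))))
step 1: [let@1.1.0] (9 + (1 * ((\y.4) (\z.false))))
step 2: [beta@1.1] (9 + (1 * 4))
step 3: [delta@1] (9 + 4)
step 4: [delta@root] 13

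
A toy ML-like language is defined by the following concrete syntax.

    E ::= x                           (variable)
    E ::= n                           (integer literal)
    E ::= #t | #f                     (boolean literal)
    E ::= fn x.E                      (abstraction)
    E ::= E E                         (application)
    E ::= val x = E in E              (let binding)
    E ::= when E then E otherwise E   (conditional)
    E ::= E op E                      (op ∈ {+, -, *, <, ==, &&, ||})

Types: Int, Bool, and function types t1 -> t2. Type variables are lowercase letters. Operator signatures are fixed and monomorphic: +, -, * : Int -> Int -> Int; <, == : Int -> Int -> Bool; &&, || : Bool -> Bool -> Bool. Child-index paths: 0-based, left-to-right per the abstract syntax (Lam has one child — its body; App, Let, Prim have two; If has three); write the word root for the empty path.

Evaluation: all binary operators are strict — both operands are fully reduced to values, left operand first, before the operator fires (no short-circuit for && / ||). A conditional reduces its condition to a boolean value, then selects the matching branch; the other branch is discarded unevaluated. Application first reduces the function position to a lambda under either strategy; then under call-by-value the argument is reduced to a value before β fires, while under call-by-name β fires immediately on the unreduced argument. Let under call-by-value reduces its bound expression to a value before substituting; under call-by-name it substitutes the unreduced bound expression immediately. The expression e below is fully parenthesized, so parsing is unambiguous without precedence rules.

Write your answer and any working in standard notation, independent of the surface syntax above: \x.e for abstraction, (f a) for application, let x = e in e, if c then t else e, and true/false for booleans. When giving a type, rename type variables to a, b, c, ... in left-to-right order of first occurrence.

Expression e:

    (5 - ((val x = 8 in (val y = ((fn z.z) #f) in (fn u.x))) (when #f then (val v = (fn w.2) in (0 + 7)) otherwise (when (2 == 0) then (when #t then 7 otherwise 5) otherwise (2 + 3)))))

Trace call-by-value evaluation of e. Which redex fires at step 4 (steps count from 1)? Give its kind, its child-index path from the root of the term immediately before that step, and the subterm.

Trace:
step 0: (5 - ((let x = 8 in (let y = ((\z.z) false) in (\u.x))) (if false then (let v = (\w.2) in (0 + 7)) else (if (2 == 0) then (if true then 7 else 5) else (2 + 3)))))
step 1: [let@1.0] (5 - ((let y = ((\z.z) false) in (\u.8)) (if false then (let v = (\w.2) in (0 + 7)) else (if (2 == 0) then (if true then 7 else 5) else (2 + 3)))))
step 2: [beta@1.0.0] (5 - ((let y = false in (\u.8)) (if false then (let v = (\w.2) in (0 + 7)) else (if (2 == 0) then (if true then 7 else 5) else (2 + 3)))))
step 3: [let@1.0] (5 - ((\u.8) (if false then (let v = (\w.2) in (0 + 7)) else (if (2 == 0) then (if true then 7 else 5) else (2 + 3)))))
step 4: [if@1.1] (5 - ((\u.8) (if (2 == 0) then (if true then 7 else 5) else (2 + 3))))

Answer: if at 1.1 : (if false then (let v = (\w.2) in (0 + 7)) else (if (2 == 0) then (if true then 7 else 5) else (2 + 3)))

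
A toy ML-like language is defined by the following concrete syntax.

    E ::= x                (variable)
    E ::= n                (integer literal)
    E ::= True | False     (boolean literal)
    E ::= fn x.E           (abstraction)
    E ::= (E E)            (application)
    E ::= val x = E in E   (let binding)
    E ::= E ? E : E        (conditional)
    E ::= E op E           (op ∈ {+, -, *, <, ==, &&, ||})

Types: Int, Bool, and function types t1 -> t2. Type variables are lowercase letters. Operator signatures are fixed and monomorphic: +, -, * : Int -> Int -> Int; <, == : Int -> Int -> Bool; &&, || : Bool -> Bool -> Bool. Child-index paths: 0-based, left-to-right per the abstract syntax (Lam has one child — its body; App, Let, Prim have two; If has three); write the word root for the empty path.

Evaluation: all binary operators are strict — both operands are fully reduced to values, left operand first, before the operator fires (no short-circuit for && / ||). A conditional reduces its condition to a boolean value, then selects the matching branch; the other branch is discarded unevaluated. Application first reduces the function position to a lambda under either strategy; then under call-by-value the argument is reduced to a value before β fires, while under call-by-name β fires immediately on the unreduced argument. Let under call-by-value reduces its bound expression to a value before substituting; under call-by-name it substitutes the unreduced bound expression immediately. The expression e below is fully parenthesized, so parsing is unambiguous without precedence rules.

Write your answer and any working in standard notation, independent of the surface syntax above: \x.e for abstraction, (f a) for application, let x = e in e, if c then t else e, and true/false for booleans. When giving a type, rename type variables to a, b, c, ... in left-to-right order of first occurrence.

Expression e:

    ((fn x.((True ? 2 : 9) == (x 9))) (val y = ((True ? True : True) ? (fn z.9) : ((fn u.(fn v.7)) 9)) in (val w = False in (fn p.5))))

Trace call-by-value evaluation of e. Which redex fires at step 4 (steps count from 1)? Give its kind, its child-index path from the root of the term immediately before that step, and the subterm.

Working:
step 0: ((\x.((if true then 2 else 9) == (x 9))) (let y = (if (if true then true else true) then (\z.9) else ((\u.(\v.7)) 9)) in (let w = false in (\p.5))))
step 1: [if@1.0.0] ((\x.((if true then 2 else 9) == (x 9))) (let y = (if true then (\z.9) else ((\u.(\v.7)) 9)) in (let w = false in (\p.5))))
step 2: [if@1.0] ((\x.((if true then 2 else 9) == (x 9))) (let y = (\z.9) in (let w = false in (\p.5))))
step 3: [let@1] ((\x.((if true then 2 else 9) == (x 9))) (let w = false in (\p.5)))
step 4: [let@1] ((\x.((if true then 2 else 9) == (x 9))) (\p.5))

Answer: let at 1 : (let w = false in (\p.5))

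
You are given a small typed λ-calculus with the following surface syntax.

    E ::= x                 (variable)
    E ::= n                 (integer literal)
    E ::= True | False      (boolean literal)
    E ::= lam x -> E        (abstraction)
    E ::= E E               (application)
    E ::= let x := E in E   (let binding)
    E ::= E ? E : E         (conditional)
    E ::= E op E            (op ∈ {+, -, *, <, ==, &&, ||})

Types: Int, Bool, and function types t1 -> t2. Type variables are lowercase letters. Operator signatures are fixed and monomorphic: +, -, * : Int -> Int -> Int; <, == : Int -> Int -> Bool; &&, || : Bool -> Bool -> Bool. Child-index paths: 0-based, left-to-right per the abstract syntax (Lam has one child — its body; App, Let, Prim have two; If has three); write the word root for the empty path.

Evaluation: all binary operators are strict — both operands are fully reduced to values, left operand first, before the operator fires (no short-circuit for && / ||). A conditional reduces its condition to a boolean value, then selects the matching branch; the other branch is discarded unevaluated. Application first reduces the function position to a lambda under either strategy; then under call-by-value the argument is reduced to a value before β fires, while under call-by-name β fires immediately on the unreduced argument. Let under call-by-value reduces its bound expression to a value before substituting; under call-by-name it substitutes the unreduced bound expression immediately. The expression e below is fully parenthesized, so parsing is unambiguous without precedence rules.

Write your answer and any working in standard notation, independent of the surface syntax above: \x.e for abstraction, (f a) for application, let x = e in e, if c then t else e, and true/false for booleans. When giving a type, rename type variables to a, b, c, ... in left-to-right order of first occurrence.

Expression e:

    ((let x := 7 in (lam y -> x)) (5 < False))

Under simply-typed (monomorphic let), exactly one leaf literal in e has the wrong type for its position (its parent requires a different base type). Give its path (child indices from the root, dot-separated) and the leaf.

Trace:
let x : Int
x : Int
\y._ : a -> Int
  unify Int ~ Int
  unify Bool ~ Int
  FAIL: mismatch Bool ~ Int

Answer: 1.1 : false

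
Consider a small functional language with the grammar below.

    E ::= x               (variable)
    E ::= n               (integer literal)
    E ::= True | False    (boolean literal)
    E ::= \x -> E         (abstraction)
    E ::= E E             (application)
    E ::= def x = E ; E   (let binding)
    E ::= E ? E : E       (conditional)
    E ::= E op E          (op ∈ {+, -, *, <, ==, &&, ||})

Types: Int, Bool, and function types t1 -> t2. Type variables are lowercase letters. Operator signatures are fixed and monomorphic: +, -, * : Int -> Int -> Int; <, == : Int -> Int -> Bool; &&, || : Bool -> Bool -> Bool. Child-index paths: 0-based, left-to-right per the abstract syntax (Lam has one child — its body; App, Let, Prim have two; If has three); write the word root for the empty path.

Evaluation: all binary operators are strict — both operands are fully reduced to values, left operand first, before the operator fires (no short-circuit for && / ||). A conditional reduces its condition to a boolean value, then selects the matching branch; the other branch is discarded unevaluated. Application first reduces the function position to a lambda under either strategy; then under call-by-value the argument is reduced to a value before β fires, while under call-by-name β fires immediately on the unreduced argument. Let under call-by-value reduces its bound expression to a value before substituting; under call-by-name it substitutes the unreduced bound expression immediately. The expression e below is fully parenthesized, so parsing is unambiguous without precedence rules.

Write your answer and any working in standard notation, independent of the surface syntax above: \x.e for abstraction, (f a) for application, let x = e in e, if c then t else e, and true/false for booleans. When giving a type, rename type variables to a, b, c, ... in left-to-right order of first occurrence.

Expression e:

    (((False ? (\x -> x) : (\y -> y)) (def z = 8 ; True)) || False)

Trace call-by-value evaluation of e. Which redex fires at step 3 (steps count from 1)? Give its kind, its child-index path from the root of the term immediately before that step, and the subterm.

Trace:
step 0: (((if false then (\x.x) else (\y.y)) (let z = 8 in true)) || false)
step 1: [if@0.0] (((\y.y) (let z = 8 in true)) || false)
step 2: [let@0.1] (((\y.y) true) || false)
step 3: [beta@0] (true || false)

Answer: beta at 0 : ((\y.y) true)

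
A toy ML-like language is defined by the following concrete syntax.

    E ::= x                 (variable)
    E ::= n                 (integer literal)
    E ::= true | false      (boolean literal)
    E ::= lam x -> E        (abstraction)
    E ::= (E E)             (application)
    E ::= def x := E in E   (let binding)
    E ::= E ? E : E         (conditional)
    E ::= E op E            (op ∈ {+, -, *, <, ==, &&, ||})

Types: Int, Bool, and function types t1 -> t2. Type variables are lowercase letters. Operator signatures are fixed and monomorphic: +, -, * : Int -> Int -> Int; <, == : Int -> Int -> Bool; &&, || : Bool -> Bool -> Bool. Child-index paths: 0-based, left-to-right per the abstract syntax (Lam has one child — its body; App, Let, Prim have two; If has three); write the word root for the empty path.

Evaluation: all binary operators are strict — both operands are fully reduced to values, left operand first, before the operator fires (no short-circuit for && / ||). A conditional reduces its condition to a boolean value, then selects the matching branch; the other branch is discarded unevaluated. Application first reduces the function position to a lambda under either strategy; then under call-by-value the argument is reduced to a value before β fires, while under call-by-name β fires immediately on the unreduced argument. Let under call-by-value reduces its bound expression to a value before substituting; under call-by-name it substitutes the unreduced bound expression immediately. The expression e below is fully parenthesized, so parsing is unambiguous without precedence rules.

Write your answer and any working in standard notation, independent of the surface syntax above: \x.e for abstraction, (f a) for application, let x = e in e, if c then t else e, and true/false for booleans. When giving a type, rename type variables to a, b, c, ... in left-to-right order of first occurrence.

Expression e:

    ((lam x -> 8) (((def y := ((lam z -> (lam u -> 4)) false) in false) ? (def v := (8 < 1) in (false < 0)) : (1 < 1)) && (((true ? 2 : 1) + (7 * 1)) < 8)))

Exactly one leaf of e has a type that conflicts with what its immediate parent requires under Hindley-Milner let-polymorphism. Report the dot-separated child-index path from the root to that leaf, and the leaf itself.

Derivation:
\x._ : a -> Int
\u._ : c -> Int
\z._ : b -> c -> Int
  unify b -> c -> Int ~ Bool -> d
  unify b ~ Bool
  unify c -> Int ~ d
_ _ : c -> Int
let y : forall. c -> Int
  unify Bool ~ Bool
  unify Int ~ Int
  unify Int ~ Int
let v : Bool
  unify Bool ~ Int
  FAIL: mismatch Bool ~ Int

Answer: 1.0.1.1.0 : false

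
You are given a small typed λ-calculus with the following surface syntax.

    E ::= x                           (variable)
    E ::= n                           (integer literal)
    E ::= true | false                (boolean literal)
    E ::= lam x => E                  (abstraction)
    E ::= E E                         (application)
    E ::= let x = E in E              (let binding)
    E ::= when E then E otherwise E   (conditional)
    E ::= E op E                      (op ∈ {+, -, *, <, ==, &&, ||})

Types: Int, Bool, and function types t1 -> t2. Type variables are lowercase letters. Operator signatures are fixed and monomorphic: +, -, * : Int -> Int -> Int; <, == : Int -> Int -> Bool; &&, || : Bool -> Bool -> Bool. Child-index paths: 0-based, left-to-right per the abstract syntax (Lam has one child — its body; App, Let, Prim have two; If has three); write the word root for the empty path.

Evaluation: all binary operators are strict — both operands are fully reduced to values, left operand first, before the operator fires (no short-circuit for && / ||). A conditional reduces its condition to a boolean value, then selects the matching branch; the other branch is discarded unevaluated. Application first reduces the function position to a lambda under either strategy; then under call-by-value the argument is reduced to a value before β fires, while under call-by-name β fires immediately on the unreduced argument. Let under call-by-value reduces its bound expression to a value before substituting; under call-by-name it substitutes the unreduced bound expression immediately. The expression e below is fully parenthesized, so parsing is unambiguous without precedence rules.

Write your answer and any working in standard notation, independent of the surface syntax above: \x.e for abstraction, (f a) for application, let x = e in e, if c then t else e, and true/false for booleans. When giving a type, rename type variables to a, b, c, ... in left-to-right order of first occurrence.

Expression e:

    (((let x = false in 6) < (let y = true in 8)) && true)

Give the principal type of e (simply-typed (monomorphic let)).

Answer: Bool

Trace:
let x : Bool
  unify Int ~ Int
let y : Bool
  unify Int ~ Int
  unify Bool ~ Bool
  unify Bool ~ Bool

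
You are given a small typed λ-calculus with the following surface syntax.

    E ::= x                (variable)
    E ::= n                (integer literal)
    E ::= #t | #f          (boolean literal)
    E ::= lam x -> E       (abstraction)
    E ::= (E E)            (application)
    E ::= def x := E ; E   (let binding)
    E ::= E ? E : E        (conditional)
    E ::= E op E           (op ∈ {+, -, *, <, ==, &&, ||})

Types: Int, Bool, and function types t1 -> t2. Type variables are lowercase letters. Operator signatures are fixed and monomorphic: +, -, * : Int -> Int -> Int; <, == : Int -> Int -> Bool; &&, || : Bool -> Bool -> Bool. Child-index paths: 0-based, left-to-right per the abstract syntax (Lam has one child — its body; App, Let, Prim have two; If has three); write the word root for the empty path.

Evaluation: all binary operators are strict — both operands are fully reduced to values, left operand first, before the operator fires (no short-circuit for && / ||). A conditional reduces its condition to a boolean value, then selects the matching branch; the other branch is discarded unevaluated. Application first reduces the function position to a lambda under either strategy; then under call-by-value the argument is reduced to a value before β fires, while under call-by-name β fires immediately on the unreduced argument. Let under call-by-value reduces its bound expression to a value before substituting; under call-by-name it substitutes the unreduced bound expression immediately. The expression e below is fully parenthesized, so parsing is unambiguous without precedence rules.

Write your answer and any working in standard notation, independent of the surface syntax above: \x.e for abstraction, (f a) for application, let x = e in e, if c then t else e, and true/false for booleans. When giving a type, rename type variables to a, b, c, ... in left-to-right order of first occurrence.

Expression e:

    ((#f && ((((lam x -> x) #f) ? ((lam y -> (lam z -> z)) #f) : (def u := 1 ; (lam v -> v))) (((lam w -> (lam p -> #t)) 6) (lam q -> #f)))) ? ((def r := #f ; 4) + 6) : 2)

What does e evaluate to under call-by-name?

Trace:
step 0: (if (false && ((if ((\x.x) false) then ((\y.(\z.z)) false) else (let u = 1 in (\v.v))) (((\w.(\p.true)) 6) (\q.false)))) then ((let r = false in 4) + 6) else 2)
step 1: [beta@0.1.0.0] (if (false && ((if false then ((\y.(\z.z)) false) else (let u = 1 in (\v.v))) (((\w.(\p.true)) 6) (\q.false)))) then ((let r = false in 4) + 6) else 2)
step 2: [if@0.1.0] (if (false && ((let u = 1 in (\v.v)) (((\w.(\p.true)) 6) (\q.false)))) then ((let r = false in 4) + 6) else 2)
step 3: [let@0.1.0] (if (false && ((\v.v) (((\w.(\p.true)) 6) (\q.false)))) then ((let r = false in 4) + 6) else 2)
step 4: [beta@0.1] (if (false && (((\w.(\p.true)) 6) (\q.false))) then ((let r = false in 4) + 6) else 2)
step 5: [beta@0.1.0] (if (false && ((\p.true) (\q.false))) then ((let r = false in 4) + 6) else 2)
step 6: [beta@0.1] (if (false && true) then ((let r = false in 4) + 6) else 2)
step 7: [delta@0] (if false then ((let r = false in 4) + 6) else 2)
step 8: [if@root] 2

Answer: 2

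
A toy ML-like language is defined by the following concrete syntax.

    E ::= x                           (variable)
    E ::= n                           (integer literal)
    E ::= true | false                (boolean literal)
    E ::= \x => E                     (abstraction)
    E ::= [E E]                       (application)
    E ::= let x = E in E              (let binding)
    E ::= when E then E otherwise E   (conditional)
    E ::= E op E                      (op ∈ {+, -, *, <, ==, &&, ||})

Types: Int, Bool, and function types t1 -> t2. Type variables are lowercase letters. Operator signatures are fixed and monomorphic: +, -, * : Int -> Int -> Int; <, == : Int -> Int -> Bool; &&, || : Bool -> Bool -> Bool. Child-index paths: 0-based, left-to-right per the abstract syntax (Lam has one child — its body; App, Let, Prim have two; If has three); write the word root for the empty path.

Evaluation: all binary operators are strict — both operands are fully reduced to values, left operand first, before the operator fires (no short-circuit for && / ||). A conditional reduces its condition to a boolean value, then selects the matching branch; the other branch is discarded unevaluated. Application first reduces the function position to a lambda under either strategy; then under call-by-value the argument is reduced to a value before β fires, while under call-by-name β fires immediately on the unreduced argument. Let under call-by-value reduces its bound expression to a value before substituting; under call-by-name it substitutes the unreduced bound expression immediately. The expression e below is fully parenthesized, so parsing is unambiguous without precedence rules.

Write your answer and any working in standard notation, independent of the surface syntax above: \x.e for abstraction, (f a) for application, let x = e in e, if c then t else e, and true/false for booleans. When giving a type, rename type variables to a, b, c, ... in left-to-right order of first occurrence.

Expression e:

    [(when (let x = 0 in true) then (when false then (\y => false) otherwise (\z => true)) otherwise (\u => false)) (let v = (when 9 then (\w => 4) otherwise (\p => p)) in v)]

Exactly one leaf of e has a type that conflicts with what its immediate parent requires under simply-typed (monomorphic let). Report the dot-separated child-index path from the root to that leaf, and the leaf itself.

Derivation:
let x : Int
  unify Bool ~ Bool
  unify Bool ~ Bool
\y._ : a -> Bool
\z._ : b -> Bool
  unify a -> Bool ~ b -> Bool
  unify a ~ b
  unify Bool ~ Bool
\u._ : c -> Bool
  unify b -> Bool ~ c -> Bool
  unify b ~ c
  unify Bool ~ Bool
  unify Int ~ Bool
  FAIL: mismatch Int ~ Bool

Answer: 1.0.0 : 9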